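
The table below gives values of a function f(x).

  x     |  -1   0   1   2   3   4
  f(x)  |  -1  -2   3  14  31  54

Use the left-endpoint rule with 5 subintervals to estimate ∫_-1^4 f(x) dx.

Δx = 1.
Sum = 1·[(-1) + (-2) + 3 + 14 + 31] = 45.

45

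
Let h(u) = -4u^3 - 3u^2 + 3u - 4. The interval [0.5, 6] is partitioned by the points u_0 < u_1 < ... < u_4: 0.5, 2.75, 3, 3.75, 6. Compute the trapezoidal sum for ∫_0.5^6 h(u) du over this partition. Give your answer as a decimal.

-1642.8125

Subinterval widths: 2.25, 0.25, 0.75, 2.25.
h(0.5) = -3.75, h(2.75) = -101.625, h(3) = -130, h(3.75) = -245.875, h(6) = -958.
On each subinterval the trapezoid contributes (Δu_i/2)·[h(u_{i-1}) + h(u_i)].
Sum = -1642.8125.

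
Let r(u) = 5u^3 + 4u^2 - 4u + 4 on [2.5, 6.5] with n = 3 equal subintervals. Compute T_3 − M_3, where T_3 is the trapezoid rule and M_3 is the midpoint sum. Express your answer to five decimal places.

127.11111

T_3 ≈ 2556.5740741.
M_3 ≈ 2429.4629630.
T_3 − M_3 ≈ 127.11111.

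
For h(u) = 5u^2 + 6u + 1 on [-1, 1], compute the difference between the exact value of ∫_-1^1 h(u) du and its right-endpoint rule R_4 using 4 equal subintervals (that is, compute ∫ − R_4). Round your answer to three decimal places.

Exact integral: ∫_-1^1 h(u) du ≈ 5.33333.
R_4 = 8.75.
Error ≈ 5.33333 − 8.75 ≈ -3.417.

-3.417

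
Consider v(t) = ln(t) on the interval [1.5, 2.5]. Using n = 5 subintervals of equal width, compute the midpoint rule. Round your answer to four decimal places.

Δt = (2.5 − 1.5)/5 = 0.2.
Midpoints: 1.6, 1.8, 2, 2.2, 2.4.
v(1.6) ≈ 0.4700, v(1.8) ≈ 0.5878, v(2) ≈ 0.6931, v(2.2) ≈ 0.7885, v(2.4) ≈ 0.8755.
Sum = Δt · [v(1.6) + v(1.8) + v(2) + v(2.2) + v(2.4)].
Sum ≈ 0.6830.

0.6830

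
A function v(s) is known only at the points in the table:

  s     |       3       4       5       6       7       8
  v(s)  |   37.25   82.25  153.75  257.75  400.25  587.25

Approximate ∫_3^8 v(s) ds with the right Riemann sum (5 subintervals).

1481.25

Δs = 1.
Sum = 1·[82.25 + 153.75 + 257.75 + 400.25 + 587.25] = 1481.25.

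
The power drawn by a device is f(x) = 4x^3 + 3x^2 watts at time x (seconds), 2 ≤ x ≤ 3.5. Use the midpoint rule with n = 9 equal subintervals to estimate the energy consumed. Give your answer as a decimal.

Δx = (3.5 − 2)/9 = 1/6.
Midpoints: 25/12, 2.25, 29/12, 31/12, 2.75, 35/12, 37/12, 3.25, 41/12.
f(25/12) = 10625/216, f(2.25) = 60.75, f(29/12) = 15979/216, f(31/12) = 4805/54, f(2.75) = 105.875, f(35/12) = 13475/108, f(37/12) = 31487/216, f(3.25) = 169, f(41/12) = 42025/216.
Sum = Δx · [f(25/12) + f(2.25) + f(29/12) + ...].
Sum = 168.8125.

168.8125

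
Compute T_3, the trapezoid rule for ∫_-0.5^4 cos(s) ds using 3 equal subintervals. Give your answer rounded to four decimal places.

Δs = (4 − (-0.5))/3 = 1.5.
f(-0.5) ≈ 0.8776, f(1) ≈ 0.5403, f(2.5) ≈ -0.8011, f(4) ≈ -0.6536.
T_3 = (Δs/2)·[f(s_0) + 2f(s_1) + 2f(s_2) + f(s_3)].
Sum ≈ -0.2233.

-0.2233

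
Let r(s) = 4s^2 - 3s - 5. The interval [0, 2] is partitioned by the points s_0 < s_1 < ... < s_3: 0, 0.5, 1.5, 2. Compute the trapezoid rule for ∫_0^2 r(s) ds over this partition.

-4.5

Subinterval widths: 0.5, 1, 0.5.
r(0) = -5, r(0.5) = -5.5, r(1.5) = -0.5, r(2) = 5.
On each subinterval the trapezoid contributes (Δs_i/2)·[r(s_{i-1}) + r(s_i)].
Sum = -4.5.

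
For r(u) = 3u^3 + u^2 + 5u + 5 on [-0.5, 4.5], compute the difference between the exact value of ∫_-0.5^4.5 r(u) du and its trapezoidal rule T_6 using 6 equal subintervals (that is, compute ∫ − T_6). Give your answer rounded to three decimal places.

-10.995

Exact integral: ∫_-0.5^4.5 r(u) du ≈ 412.91667.
T_6 ≈ 423.91204.
Error ≈ 412.91667 − 423.91204 ≈ -10.995.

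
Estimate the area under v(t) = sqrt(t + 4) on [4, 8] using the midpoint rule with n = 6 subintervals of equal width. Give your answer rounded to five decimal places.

12.62847

Δt = (8 − 4)/6 = 2/3.
Midpoints: 13/3, 5, 17/3, 19/3, 7, 23/3.
v(13/3) ≈ 2.88675, v(5) ≈ 3.00000, v(17/3) ≈ 3.10913, v(19/3) ≈ 3.21455, v(7) ≈ 3.31662, v(23/3) ≈ 3.41565.
Sum = Δt · [v(13/3) + v(5) + v(17/3) + ...].
Sum ≈ 12.62847.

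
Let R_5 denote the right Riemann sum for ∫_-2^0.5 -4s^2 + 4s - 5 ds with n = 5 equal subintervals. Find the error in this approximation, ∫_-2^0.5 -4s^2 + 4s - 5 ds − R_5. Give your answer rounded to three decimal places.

-5.833

Exact integral: ∫_-2^0.5 f(s) ds ≈ -30.83333.
R_5 = -25.
Error ≈ -30.83333 − (-25) ≈ -5.833.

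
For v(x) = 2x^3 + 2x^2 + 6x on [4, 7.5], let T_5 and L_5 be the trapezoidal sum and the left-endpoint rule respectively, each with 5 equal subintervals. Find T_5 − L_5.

T_5 = 1823.7975.
L_5 = 1537.76.
T_5 − L_5 = 286.0375.

286.0375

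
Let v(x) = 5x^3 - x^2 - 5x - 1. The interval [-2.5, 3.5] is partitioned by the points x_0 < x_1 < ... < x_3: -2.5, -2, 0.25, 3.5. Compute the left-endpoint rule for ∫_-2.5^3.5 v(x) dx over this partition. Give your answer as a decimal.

-122.44921875

Subinterval widths: 0.5, 2.25, 3.25.
Left endpoints: -2.5, -2, 0.25.
v(-2.5) = -72.875, v(-2) = -35, v(0.25) = -2.234375.
Sum = Σ Δx_i · v(x_i).
Sum = -122.44921875.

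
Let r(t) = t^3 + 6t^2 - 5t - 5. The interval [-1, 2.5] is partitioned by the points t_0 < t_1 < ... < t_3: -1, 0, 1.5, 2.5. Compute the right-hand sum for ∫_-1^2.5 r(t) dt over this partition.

37.1875

Subinterval widths: 1, 1.5, 1.
Right endpoints: 0, 1.5, 2.5.
r(0) = -5, r(1.5) = 4.375, r(2.5) = 35.625.
Sum = Σ Δt_i · r(t_i).
Sum = 37.1875.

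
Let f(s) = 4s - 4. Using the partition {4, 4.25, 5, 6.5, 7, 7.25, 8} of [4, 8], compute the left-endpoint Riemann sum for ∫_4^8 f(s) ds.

Subinterval widths: 0.25, 0.75, 1.5, 0.5, 0.25, 0.75.
Left endpoints: 4, 4.25, 5, 6.5, 7, 7.25.
f(4) = 12, f(4.25) = 13, f(5) = 16, f(6.5) = 22, f(7) = 24, f(7.25) = 25.
Sum = Σ Δs_i · f(s_i).
Sum = 72.5.

72.5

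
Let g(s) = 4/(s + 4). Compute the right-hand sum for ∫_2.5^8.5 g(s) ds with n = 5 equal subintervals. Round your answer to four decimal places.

Δs = (8.5 − 2.5)/5 = 1.2.
Right endpoints: 3.7, 4.9, 6.1, 7.3, 8.5.
g(3.7) = 40/77, g(4.9) = 40/89, g(6.1) = 40/101, g(7.3) = 40/113, g(8.5) = 0.32.
Sum = Δs · [g(3.7) + g(4.9) + g(6.1) + g(7.3) + g(8.5)].
Sum ≈ 2.4467.

2.4467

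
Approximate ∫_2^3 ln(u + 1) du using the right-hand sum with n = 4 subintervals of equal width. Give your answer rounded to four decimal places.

1.2849

Δu = (3 − 2)/4 = 0.25.
Right endpoints: 2.25, 2.5, 2.75, 3.
f(2.25) ≈ 1.1787, f(2.5) ≈ 1.2528, f(2.75) ≈ 1.3218, f(3) ≈ 1.3863.
Sum = Δu · [f(2.25) + f(2.5) + f(2.75) + f(3)].
Sum ≈ 1.2849.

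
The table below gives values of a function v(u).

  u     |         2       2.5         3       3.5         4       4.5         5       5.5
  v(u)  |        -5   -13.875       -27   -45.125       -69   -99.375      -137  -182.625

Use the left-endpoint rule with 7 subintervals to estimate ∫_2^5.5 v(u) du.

Δu = 0.5.
Sum = 0.5·[(-5) + (-13.875) + (-27) + (-45.125) + (-69) + (-99.375) + (-137)] = -198.1875.

-198.1875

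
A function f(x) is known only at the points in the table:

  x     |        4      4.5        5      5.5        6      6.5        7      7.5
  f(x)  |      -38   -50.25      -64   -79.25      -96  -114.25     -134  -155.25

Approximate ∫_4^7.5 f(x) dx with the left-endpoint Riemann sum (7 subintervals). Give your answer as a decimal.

Δx = 0.5.
Sum = 0.5·[(-38) + (-50.25) + (-64) + (-79.25) + (-96) + (-114.25) + (-134)] = -287.875.

-287.875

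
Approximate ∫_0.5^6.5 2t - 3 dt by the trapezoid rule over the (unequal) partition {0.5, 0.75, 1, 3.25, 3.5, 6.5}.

Subinterval widths: 0.25, 0.25, 2.25, 0.25, 3.
f(0.5) = -2, f(0.75) = -1.5, f(1) = -1, f(3.25) = 3.5, f(3.5) = 4, f(6.5) = 10.
On each subinterval the trapezoid contributes (Δt_i/2)·[f(t_{i-1}) + f(t_i)].
Sum = 24.

24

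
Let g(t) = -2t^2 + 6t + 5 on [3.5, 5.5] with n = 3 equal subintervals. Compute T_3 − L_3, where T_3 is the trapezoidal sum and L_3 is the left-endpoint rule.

-8

T_3 ≈ -18.629630.
L_3 ≈ -10.629630.
T_3 − L_3 = -8.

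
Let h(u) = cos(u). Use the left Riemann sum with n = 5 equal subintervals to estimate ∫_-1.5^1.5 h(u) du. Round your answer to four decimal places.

1.9348

Δu = (1.5 − (-1.5))/5 = 0.6.
Left endpoints: -1.5, -0.9, -0.3, 0.3, 0.9.
h(-1.5) ≈ 0.0707, h(-0.9) ≈ 0.6216, h(-0.3) ≈ 0.9553, h(0.3) ≈ 0.9553, h(0.9) ≈ 0.6216.
Sum = Δu · [h(-1.5) + h(-0.9) + h(-0.3) + h(0.3) + h(0.9)].
Sum ≈ 1.9348.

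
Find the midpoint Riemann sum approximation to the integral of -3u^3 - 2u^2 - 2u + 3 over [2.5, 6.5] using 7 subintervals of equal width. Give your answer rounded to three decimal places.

Δu = (6.5 − 2.5)/7 = 4/7.
Midpoints: 39/14, 47/14, 55/14, 4.5, 71/14, 79/14, 87/14.
f(39/14) = -227601/2744, f(47/14) = -383513/2744, f(55/14) = -597153/2744, f(4.5) = -319.875, f(71/14) = -1234481/2744, f(79/14) = -1676601/2744, f(87/14) = -2213313/2744.
Sum = Δu · [f(39/14) + f(47/14) + f(55/14) + ...].
Sum ≈ -1501.541.

-1501.541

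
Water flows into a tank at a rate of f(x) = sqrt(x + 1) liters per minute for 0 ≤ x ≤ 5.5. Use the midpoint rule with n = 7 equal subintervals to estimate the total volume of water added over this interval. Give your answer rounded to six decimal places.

10.388872

Δx = (5.5 − 0)/7 = 11/14.
Midpoints: 11/28, 33/28, 55/28, 2.75, 99/28, 121/28, 143/28.
f(11/28) ≈ 1.180194, f(33/28) ≈ 1.475998, f(55/28) ≈ 1.721710, f(2.75) ≈ 1.936492, f(99/28) ≈ 2.129722, f(121/28) ≈ 2.306822, f(143/28) ≈ 2.471263.
Sum = Δx · [f(11/28) + f(33/28) + f(55/28) + ...].
Sum ≈ 10.388872.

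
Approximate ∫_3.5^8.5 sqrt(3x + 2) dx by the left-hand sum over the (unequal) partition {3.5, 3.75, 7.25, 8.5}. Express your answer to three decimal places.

Subinterval widths: 0.25, 3.5, 1.25.
Left endpoints: 3.5, 3.75, 7.25.
f(3.5) ≈ 3.536, f(3.75) ≈ 3.640, f(7.25) ≈ 4.873.
Sum = Σ Δx_i · f(x_i).
Sum ≈ 19.716.

19.716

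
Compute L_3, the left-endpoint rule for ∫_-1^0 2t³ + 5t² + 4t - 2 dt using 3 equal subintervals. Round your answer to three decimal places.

-2.963

Δt = (0 − (-1))/3 = 1/3.
Left endpoints: -1, -2/3, -1/3.
f(-1) = -3, f(-2/3) = -82/27, f(-1/3) = -77/27.
Sum = Δt · [f(-1) + f(-2/3) + f(-1/3)].
Sum ≈ -2.963.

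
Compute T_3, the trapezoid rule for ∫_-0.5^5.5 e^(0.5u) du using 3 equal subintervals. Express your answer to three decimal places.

Δu = (5.5 − (-0.5))/3 = 2.
f(-0.5) ≈ 0.779, f(1.5) ≈ 2.117, f(3.5) ≈ 5.755, f(5.5) ≈ 15.643.
T_3 = (Δu/2)·[f(u_0) + 2f(u_1) + 2f(u_2) + f(u_3)].
Sum ≈ 32.165.

32.165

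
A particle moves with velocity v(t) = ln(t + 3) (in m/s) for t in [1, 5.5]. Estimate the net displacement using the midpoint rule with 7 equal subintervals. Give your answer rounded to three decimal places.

8.148

Δt = (5.5 − 1)/7 = 9/14.
Midpoints: 37/28, 55/28, 73/28, 3.25, 109/28, 127/28, 145/28.
v(37/28) ≈ 1.464, v(55/28) ≈ 1.602, v(73/28) ≈ 1.724, v(3.25) ≈ 1.833, v(109/28) ≈ 1.930, v(127/28) ≈ 2.020, v(145/28) ≈ 2.102.
Sum = Δt · [v(37/28) + v(55/28) + v(73/28) + ...].
Sum ≈ 8.148.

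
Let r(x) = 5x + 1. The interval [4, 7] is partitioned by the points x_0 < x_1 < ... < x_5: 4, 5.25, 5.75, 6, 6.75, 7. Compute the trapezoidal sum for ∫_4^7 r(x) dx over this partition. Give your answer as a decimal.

85.5

Subinterval widths: 1.25, 0.5, 0.25, 0.75, 0.25.
r(4) = 21, r(5.25) = 27.25, r(5.75) = 29.75, r(6) = 31, r(6.75) = 34.75, r(7) = 36.
On each subinterval the trapezoid contributes (Δx_i/2)·[r(x_{i-1}) + r(x_i)].
Sum = 85.5.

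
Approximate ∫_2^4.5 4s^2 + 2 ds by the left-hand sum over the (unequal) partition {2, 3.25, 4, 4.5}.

Subinterval widths: 1.25, 0.75, 0.5.
Left endpoints: 2, 3.25, 4.
f(2) = 18, f(3.25) = 44.25, f(4) = 66.
Sum = Σ Δs_i · f(s_i).
Sum = 88.6875.

88.6875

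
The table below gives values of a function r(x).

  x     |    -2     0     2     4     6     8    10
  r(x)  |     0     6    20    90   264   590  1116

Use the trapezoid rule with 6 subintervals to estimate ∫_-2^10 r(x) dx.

3056

Δx = 2.
T_6 = (2/2)·[0 + 2·6 + 2·20 + 2·90 + 2·264 + 2·590 + 1116] = 3056.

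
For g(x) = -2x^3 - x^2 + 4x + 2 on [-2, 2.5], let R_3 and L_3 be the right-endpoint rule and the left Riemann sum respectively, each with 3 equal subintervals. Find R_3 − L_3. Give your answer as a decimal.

-47.25

R_3 = -33.75.
L_3 = 13.5.
R_3 − L_3 = -47.25.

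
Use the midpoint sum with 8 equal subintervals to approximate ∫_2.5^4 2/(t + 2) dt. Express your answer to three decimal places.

0.575

Δt = (4 − 2.5)/8 = 0.1875.
Midpoints: 2.59375, 2.78125, 2.96875, 3.15625, 3.34375, 3.53125, 3.71875, 3.90625.
f(2.59375) = 64/147, f(2.78125) = 64/153, f(2.96875) = 64/159, f(3.15625) = 64/165, f(3.34375) = 64/171, f(3.53125) = 64/177, f(3.71875) = 64/183, f(3.90625) = 64/189.
Sum = Δt · [f(2.59375) + f(2.78125) + f(2.96875) + ...].
Sum ≈ 0.575.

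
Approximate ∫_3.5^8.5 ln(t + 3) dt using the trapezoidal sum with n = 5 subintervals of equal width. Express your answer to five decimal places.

10.91471

Δt = (8.5 − 3.5)/5 = 1.
f(3.5) ≈ 1.87180, f(4.5) ≈ 2.01490, f(5.5) ≈ 2.14007, f(6.5) ≈ 2.25129, f(7.5) ≈ 2.35138, f(8.5) ≈ 2.44235.
T_5 = (Δt/2)·[f(t_0) + 2f(t_1) + ... + 2f(t_{4}) + f(t_5)].
Sum ≈ 10.91471.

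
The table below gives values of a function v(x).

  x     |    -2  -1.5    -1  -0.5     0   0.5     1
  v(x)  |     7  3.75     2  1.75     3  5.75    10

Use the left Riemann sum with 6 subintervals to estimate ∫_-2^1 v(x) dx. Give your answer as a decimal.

Δx = 0.5.
Sum = 0.5·[7 + 3.75 + 2 + 1.75 + 3 + 5.75] = 11.625.

11.625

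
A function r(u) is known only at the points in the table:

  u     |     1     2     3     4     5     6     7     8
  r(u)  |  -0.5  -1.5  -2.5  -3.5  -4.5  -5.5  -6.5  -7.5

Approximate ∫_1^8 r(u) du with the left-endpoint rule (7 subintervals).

-24.5

Δu = 1.
Sum = 1·[(-0.5) + (-1.5) + (-2.5) + (-3.5) + (-4.5) + (-5.5) + (-6.5)] = -24.5.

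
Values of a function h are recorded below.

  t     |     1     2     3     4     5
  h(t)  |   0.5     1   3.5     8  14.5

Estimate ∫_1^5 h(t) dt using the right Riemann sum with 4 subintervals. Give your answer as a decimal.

27

Δt = 1.
Sum = 1·[1 + 3.5 + 8 + 14.5] = 27.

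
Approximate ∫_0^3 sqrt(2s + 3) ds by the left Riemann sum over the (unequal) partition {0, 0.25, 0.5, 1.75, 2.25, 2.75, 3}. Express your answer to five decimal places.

6.77365

Subinterval widths: 0.25, 0.25, 1.25, 0.5, 0.5, 0.25.
Left endpoints: 0, 0.25, 0.5, 1.75, 2.25, 2.75.
f(0) ≈ 1.73205, f(0.25) ≈ 1.87083, f(0.5) ≈ 2.00000, f(1.75) ≈ 2.54951, f(2.25) ≈ 2.73861, f(2.75) ≈ 2.91548.
Sum = Σ Δs_i · f(s_i).
Sum ≈ 6.77365.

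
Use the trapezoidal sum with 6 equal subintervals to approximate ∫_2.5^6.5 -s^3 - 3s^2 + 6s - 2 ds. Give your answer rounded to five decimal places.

Δs = (6.5 − 2.5)/6 = 2/3.
f(2.5) = -21.375, f(19/6) = -9685/216, f(23/6) = -17153/216, f(4.5) = -126.875, f(31/6) = -40825/216, f(35/6) = -57797/216, f(6.5) = -364.375.
T_6 = (Δs/2)·[f(s_0) + 2f(s_1) + ... + 2f(s_{5}) + f(s_6)].
Sum ≈ -600.38889.

-600.38889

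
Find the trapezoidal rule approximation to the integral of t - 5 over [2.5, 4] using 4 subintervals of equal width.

Δt = (4 − 2.5)/4 = 0.375.
f(2.5) = -2.5, f(2.875) = -2.125, f(3.25) = -1.75, f(3.625) = -1.375, f(4) = -1.
T_4 = (Δt/2)·[f(t_0) + 2f(t_1) + 2f(t_2) + 2f(t_3) + f(t_4)].
Sum = -2.625.

-2.625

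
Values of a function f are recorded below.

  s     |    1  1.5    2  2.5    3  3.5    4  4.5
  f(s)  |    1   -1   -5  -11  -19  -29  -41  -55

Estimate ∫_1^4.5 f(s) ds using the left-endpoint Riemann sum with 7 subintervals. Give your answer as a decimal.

-52.5

Δs = 0.5.
Sum = 0.5·[1 + (-1) + (-5) + (-11) + (-19) + (-29) + (-41)] = -52.5.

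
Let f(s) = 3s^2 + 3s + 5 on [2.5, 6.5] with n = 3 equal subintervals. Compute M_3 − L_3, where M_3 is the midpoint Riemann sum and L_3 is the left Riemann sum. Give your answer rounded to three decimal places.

M_3 ≈ 331.22222.
L_3 ≈ 256.55556.
M_3 − L_3 ≈ 74.667.

74.667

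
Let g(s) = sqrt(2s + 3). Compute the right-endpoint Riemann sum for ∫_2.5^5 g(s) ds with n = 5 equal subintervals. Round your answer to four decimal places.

Δs = (5 − 2.5)/5 = 0.5.
Right endpoints: 3, 3.5, 4, 4.5, 5.
g(3) ≈ 3.0000, g(3.5) ≈ 3.1623, g(4) ≈ 3.3166, g(4.5) ≈ 3.4641, g(5) ≈ 3.6056.
Sum = Δs · [g(3) + g(3.5) + g(4) + g(4.5) + g(5)].
Sum ≈ 8.2743.

8.2743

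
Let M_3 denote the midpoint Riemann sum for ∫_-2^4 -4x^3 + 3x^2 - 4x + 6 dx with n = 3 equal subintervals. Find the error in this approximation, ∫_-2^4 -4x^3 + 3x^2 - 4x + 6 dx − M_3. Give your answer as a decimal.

Exact integral: ∫_-2^4 f(x) dx = -156.
M_3 = -138.
Error = -156 − (-138) = -18.

-18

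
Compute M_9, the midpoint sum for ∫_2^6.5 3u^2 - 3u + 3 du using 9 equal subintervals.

Δu = (6.5 − 2)/9 = 0.5.
Midpoints: 2.25, 2.75, 3.25, 3.75, 4.25, 4.75, 5.25, 5.75, 6.25.
f(2.25) = 11.4375, f(2.75) = 17.4375, f(3.25) = 24.9375, f(3.75) = 33.9375, f(4.25) = 44.4375, f(4.75) = 56.4375, f(5.25) = 69.9375, f(5.75) = 84.9375, f(6.25) = 101.4375.
Sum = Δu · [f(2.25) + f(2.75) + f(3.25) + ...].
Sum = 222.46875.

222.46875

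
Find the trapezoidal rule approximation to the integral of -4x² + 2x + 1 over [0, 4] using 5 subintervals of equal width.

Δx = (4 − 0)/5 = 0.8.
f(0) = 1, f(0.8) = 0.04, f(1.6) = -6.04, f(2.4) = -17.24, f(3.2) = -33.56, f(4) = -55.
T_5 = (Δx/2)·[f(x_0) + 2f(x_1) + ... + 2f(x_{4}) + f(x_5)].
Sum = -67.04.

-67.04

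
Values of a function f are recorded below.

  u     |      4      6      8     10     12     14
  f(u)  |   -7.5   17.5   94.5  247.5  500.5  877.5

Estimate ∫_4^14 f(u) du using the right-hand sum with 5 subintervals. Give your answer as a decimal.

Δu = 2.
Sum = 2·[17.5 + 94.5 + 247.5 + 500.5 + 877.5] = 3475.

3475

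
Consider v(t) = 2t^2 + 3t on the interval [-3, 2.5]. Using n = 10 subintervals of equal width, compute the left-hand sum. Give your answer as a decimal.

21.82125

Δt = (2.5 − (-3))/10 = 0.55.
Left endpoints: -3, -2.45, -1.9, -1.35, -0.8, -0.25, 0.3, 0.85, 1.4, 1.95.
v(-3) = 9, v(-2.45) = 4.655, v(-1.9) = 1.52, v(-1.35) = -0.405, v(-0.8) = -1.12, v(-0.25) = -0.625, v(0.3) = 1.08, v(0.85) = 3.995, v(1.4) = 8.12, v(1.95) = 13.455.
Sum = Δt · [v(-3) + v(-2.45) + v(-1.9) + ...].
Sum = 21.82125.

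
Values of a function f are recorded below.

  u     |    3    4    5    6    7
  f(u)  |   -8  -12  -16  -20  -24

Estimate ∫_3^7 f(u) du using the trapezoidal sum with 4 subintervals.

-64

Δu = 1.
T_4 = (1/2)·[(-8) + 2·(-12) + 2·(-16) + 2·(-20) + (-24)] = -64.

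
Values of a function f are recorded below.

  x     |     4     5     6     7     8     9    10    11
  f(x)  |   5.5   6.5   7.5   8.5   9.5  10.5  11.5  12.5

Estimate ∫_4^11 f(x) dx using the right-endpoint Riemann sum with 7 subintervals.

66.5

Δx = 1.
Sum = 1·[6.5 + 7.5 + 8.5 + 9.5 + 10.5 + 11.5 + 12.5] = 66.5.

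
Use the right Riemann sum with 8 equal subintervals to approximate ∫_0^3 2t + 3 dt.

Δt = (3 − 0)/8 = 0.375.
Right endpoints: 0.375, 0.75, 1.125, 1.5, 1.875, 2.25, 2.625, 3.
f(0.375) = 3.75, f(0.75) = 4.5, f(1.125) = 5.25, f(1.5) = 6, f(1.875) = 6.75, f(2.25) = 7.5, f(2.625) = 8.25, f(3) = 9.
Sum = Δt · [f(0.375) + f(0.75) + f(1.125) + ...].
Sum = 19.125.

19.125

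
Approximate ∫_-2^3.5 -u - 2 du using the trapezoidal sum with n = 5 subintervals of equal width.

-15.125

Δu = (3.5 − (-2))/5 = 1.1.
f(-2) = 0, f(-0.9) = -1.1, f(0.2) = -2.2, f(1.3) = -3.3, f(2.4) = -4.4, f(3.5) = -5.5.
T_5 = (Δu/2)·[f(u_0) + 2f(u_1) + ... + 2f(u_{4}) + f(u_5)].
Sum = -15.125.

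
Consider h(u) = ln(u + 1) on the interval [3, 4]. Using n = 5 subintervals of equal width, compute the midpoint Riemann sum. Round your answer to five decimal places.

Δu = (4 − 3)/5 = 0.2.
Midpoints: 3.1, 3.3, 3.5, 3.7, 3.9.
h(3.1) ≈ 1.41099, h(3.3) ≈ 1.45862, h(3.5) ≈ 1.50408, h(3.7) ≈ 1.54756, h(3.9) ≈ 1.58924.
Sum = Δu · [h(3.1) + h(3.3) + h(3.5) + h(3.7) + h(3.9)].
Sum ≈ 1.50210.

1.50210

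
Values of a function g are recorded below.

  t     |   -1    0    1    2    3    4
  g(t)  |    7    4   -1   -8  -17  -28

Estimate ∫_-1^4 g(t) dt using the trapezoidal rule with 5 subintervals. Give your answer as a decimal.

-32.5

Δt = 1.
T_5 = (1/2)·[7 + 2·4 + 2·(-1) + 2·(-8) + 2·(-17) + (-28)] = -32.5.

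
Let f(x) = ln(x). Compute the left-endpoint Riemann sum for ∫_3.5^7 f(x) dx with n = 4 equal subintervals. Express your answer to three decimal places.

Δx = (7 − 3.5)/4 = 0.875.
Left endpoints: 3.5, 4.375, 5.25, 6.125.
f(3.5) ≈ 1.253, f(4.375) ≈ 1.476, f(5.25) ≈ 1.658, f(6.125) ≈ 1.812.
Sum = Δx · [f(3.5) + f(4.375) + f(5.25) + f(6.125)].
Sum ≈ 5.424.

5.424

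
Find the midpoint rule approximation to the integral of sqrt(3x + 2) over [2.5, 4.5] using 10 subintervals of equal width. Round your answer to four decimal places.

Δx = (4.5 − 2.5)/10 = 0.2.
Midpoints: 2.6, 2.8, 3, 3.2, 3.4, 3.6, 3.8, 4, 4.2, 4.4.
f(2.6) ≈ 3.1305, f(2.8) ≈ 3.2249, f(3) ≈ 3.3166, f(3.2) ≈ 3.4059, f(3.4) ≈ 3.4928, f(3.6) ≈ 3.5777, f(3.8) ≈ 3.6606, f(4) ≈ 3.7417, f(4.2) ≈ 3.8210, f(4.4) ≈ 3.8987.
Sum = Δx · [f(2.6) + f(2.8) + f(3) + ...].
Sum ≈ 7.0541.

7.0541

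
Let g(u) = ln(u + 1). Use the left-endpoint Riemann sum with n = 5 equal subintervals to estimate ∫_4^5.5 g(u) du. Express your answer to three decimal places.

Δu = (5.5 − 4)/5 = 0.3.
Left endpoints: 4, 4.3, 4.6, 4.9, 5.2.
g(4) ≈ 1.609, g(4.3) ≈ 1.668, g(4.6) ≈ 1.723, g(4.9) ≈ 1.775, g(5.2) ≈ 1.825.
Sum = Δu · [g(4) + g(4.3) + g(4.6) + g(4.9) + g(5.2)].
Sum ≈ 2.580.

2.580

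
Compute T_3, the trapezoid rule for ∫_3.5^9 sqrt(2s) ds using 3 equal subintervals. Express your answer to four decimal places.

19.2429

Δs = (9 − 3.5)/3 = 11/6.
f(3.5) ≈ 2.6458, f(16/3) ≈ 3.2660, f(43/6) ≈ 3.7859, f(9) ≈ 4.2426.
T_3 = (Δs/2)·[f(s_0) + 2f(s_1) + 2f(s_2) + f(s_3)].
Sum ≈ 19.2429.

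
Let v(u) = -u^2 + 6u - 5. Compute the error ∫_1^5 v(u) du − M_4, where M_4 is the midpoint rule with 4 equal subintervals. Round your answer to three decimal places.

-0.333

Exact integral: ∫_1^5 v(u) du ≈ 10.66667.
M_4 = 11.
Error ≈ 10.66667 − 11 ≈ -0.333.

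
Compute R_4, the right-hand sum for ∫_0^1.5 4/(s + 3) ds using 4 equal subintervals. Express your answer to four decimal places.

Δs = (1.5 − 0)/4 = 0.375.
Right endpoints: 0.375, 0.75, 1.125, 1.5.
f(0.375) = 32/27, f(0.75) = 16/15, f(1.125) = 32/33, f(1.5) = 8/9.
Sum = Δs · [f(0.375) + f(0.75) + f(1.125) + f(1.5)].
Sum ≈ 1.5414.

1.5414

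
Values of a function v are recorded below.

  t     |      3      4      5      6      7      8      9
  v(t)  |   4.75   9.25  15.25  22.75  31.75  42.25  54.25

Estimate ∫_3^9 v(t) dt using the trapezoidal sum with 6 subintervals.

150.75

Δt = 1.
T_6 = (1/2)·[4.75 + 2·9.25 + 2·15.25 + 2·22.75 + 2·31.75 + 2·42.25 + 54.25] = 150.75.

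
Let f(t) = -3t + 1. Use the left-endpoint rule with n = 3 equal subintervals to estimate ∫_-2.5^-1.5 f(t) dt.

7.5

Δt = (-1.5 − (-2.5))/3 = 1/3.
Left endpoints: -2.5, -13/6, -11/6.
f(-2.5) = 8.5, f(-13/6) = 7.5, f(-11/6) = 6.5.
Sum = Δt · [f(-2.5) + f(-13/6) + f(-11/6)].
Sum = 7.5.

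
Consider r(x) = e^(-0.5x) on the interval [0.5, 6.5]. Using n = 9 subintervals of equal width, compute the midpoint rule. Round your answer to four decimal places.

Δx = (6.5 − 0.5)/9 = 2/3.
Midpoints: 5/6, 1.5, 13/6, 17/6, 3.5, 25/6, 29/6, 5.5, 37/6.
r(5/6) ≈ 0.6592, r(1.5) ≈ 0.4724, r(13/6) ≈ 0.3385, r(17/6) ≈ 0.2425, r(3.5) ≈ 0.1738, r(25/6) ≈ 0.1245, r(29/6) ≈ 0.0892, r(5.5) ≈ 0.0639, r(37/6) ≈ 0.0458.
Sum = Δx · [r(5/6) + r(1.5) + r(13/6) + ...].
Sum ≈ 1.4732.

1.4732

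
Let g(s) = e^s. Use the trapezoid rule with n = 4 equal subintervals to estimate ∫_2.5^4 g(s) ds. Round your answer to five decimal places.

42.91155

Δs = (4 − 2.5)/4 = 0.375.
g(2.5) ≈ 12.18249, g(2.875) ≈ 17.72542, g(3.25) ≈ 25.79034, g(3.625) ≈ 37.52472, g(4) ≈ 54.59815.
T_4 = (Δs/2)·[g(s_0) + 2g(s_1) + 2g(s_2) + 2g(s_3) + g(s_4)].
Sum ≈ 42.91155.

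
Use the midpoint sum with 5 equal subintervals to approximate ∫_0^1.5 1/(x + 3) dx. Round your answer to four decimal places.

Δx = (1.5 − 0)/5 = 0.3.
Midpoints: 0.15, 0.45, 0.75, 1.05, 1.35.
f(0.15) = 20/63, f(0.45) = 20/69, f(0.75) = 4/15, f(1.05) = 20/81, f(1.35) = 20/87.
Sum = Δx · [f(0.15) + f(0.45) + f(0.75) + f(1.05) + f(1.35)].
Sum ≈ 0.4052.

0.4052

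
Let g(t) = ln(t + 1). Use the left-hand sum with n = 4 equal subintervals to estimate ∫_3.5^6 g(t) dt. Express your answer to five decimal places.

4.21237

Δt = (6 − 3.5)/4 = 0.625.
Left endpoints: 3.5, 4.125, 4.75, 5.375.
g(3.5) ≈ 1.50408, g(4.125) ≈ 1.63413, g(4.75) ≈ 1.74920, g(5.375) ≈ 1.85238.
Sum = Δt · [g(3.5) + g(4.125) + g(4.75) + g(5.375)].
Sum ≈ 4.21237.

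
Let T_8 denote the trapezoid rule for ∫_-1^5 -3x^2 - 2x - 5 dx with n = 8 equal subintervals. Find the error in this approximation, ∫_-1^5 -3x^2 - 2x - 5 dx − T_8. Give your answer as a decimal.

1.6875

Exact integral: ∫_-1^5 f(x) dx = -180.
T_8 = -181.6875.
Error = -180 − (-181.6875) = 1.6875.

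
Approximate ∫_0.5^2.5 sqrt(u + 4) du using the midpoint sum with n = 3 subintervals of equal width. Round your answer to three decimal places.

Δu = (2.5 − 0.5)/3 = 2/3.
Midpoints: 5/6, 1.5, 13/6.
f(5/6) ≈ 2.198, f(1.5) ≈ 2.345, f(13/6) ≈ 2.483.
Sum = Δu · [f(5/6) + f(1.5) + f(13/6)].
Sum ≈ 4.685.

4.685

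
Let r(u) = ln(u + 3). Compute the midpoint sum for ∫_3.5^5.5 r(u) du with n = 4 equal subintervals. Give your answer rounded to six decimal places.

4.024225

Δu = (5.5 − 3.5)/4 = 0.5.
Midpoints: 3.75, 4.25, 4.75, 5.25.
r(3.75) ≈ 1.909543, r(4.25) ≈ 1.981001, r(4.75) ≈ 2.047693, r(5.25) ≈ 2.110213.
Sum = Δu · [r(3.75) + r(4.25) + r(4.75) + r(5.25)].
Sum ≈ 4.024225.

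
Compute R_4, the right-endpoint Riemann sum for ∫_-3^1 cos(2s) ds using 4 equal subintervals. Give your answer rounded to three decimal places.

-0.486

Δs = (1 − (-3))/4 = 1.
Right endpoints: -2, -1, 0, 1.
f(-2) ≈ -0.654, f(-1) ≈ -0.416, f(0) ≈ 1.000, f(1) ≈ -0.416.
Sum = Δs · [f(-2) + f(-1) + f(0) + f(1)].
Sum ≈ -0.486.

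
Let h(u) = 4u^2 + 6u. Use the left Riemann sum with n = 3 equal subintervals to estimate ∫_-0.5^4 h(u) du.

72

Δu = (4 − (-0.5))/3 = 1.5.
Left endpoints: -0.5, 1, 2.5.
h(-0.5) = -2, h(1) = 10, h(2.5) = 40.
Sum = Δu · [h(-0.5) + h(1) + h(2.5)].
Sum = 72.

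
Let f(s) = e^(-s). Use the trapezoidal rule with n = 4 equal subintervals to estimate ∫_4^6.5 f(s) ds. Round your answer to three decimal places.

Δs = (6.5 − 4)/4 = 0.625.
f(4) ≈ 0.018, f(4.625) ≈ 0.010, f(5.25) ≈ 0.005, f(5.875) ≈ 0.003, f(6.5) ≈ 0.002.
T_4 = (Δs/2)·[f(s_0) + 2f(s_1) + 2f(s_2) + 2f(s_3) + f(s_4)].
Sum ≈ 0.017.

0.017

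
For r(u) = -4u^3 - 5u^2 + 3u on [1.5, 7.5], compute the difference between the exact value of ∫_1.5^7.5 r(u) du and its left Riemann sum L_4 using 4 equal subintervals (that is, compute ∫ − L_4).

-1311.75

Exact integral: ∫_1.5^7.5 r(u) du = -3775.5.
L_4 = -2463.75.
Error = -3775.5 − (-2463.75) = -1311.75.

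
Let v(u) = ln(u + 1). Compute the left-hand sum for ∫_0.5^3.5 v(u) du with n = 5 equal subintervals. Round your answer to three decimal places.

2.817

Δu = (3.5 − 0.5)/5 = 0.6.
Left endpoints: 0.5, 1.1, 1.7, 2.3, 2.9.
v(0.5) ≈ 0.405, v(1.1) ≈ 0.742, v(1.7) ≈ 0.993, v(2.3) ≈ 1.194, v(2.9) ≈ 1.361.
Sum = Δu · [v(0.5) + v(1.1) + v(1.7) + v(2.3) + v(2.9)].
Sum ≈ 2.817.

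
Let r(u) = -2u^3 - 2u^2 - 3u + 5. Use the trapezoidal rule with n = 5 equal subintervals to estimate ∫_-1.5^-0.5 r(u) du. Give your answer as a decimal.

8.36

Δu = (-0.5 − (-1.5))/5 = 0.2.
r(-1.5) = 11.75, r(-1.3) = 9.914, r(-1.1) = 8.542, r(-0.9) = 7.538, r(-0.7) = 6.806, r(-0.5) = 6.25.
T_5 = (Δu/2)·[r(u_0) + 2r(u_1) + ... + 2r(u_{4}) + r(u_5)].
Sum = 8.36.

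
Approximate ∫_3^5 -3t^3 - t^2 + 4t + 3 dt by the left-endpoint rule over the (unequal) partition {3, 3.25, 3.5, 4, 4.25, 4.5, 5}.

Subinterval widths: 0.25, 0.25, 0.5, 0.25, 0.25, 0.5.
Left endpoints: 3, 3.25, 3.5, 4, 4.25, 4.5.
f(3) = -75, f(3.25) = -97.546875, f(3.5) = -123.875, f(4) = -189, f(4.25) = -228.359375, f(4.5) = -272.625.
Sum = Σ Δt_i · f(t_i).
Sum = -345.7265625.

-345.7265625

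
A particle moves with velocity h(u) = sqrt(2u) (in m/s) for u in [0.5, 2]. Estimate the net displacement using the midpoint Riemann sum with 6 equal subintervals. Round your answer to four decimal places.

Δu = (2 − 0.5)/6 = 0.25.
Midpoints: 0.625, 0.875, 1.125, 1.375, 1.625, 1.875.
h(0.625) ≈ 1.1180, h(0.875) ≈ 1.3229, h(1.125) ≈ 1.5000, h(1.375) ≈ 1.6583, h(1.625) ≈ 1.8028, h(1.875) ≈ 1.9365.
Sum = Δu · [h(0.625) + h(0.875) + h(1.125) + ...].
Sum ≈ 2.3346.

2.3346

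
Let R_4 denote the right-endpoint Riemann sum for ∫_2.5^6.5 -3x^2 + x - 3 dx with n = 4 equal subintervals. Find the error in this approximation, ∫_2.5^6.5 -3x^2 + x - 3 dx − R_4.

54

Exact integral: ∫_2.5^6.5 f(x) dx = -253.
R_4 = -307.
Error = -253 − (-307) = 54.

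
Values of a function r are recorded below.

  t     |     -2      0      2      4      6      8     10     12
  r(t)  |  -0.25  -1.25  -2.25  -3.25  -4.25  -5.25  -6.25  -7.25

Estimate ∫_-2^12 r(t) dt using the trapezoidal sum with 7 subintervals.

Δt = 2.
T_7 = (2/2)·[(-0.25) + 2·(-1.25) + 2·(-2.25) + 2·(-3.25) + 2·(-4.25) + 2·(-5.25) + 2·(-6.25) + (-7.25)] = -52.5.

-52.5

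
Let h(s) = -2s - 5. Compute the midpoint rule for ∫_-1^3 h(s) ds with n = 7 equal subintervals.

-28

Δs = (3 − (-1))/7 = 4/7.
Midpoints: -5/7, -1/7, 3/7, 1, 11/7, 15/7, 19/7.
h(-5/7) = -25/7, h(-1/7) = -33/7, h(3/7) = -41/7, h(1) = -7, h(11/7) = -57/7, h(15/7) = -65/7, h(19/7) = -73/7.
Sum = Δs · [h(-5/7) + h(-1/7) + h(3/7) + ...].
Sum = -28.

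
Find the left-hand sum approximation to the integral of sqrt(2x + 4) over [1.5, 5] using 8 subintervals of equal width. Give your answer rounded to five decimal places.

11.04615

Δx = (5 − 1.5)/8 = 0.4375.
Left endpoints: 1.5, 1.9375, 2.375, 2.8125, 3.25, 3.6875, 4.125, 4.5625.
f(1.5) ≈ 2.64575, f(1.9375) ≈ 2.80624, f(2.375) ≈ 2.95804, f(2.8125) ≈ 3.10242, f(3.25) ≈ 3.24037, f(3.6875) ≈ 3.37268, f(4.125) ≈ 3.50000, f(4.5625) ≈ 3.62284.
Sum = Δx · [f(1.5) + f(1.9375) + f(2.375) + ...].
Sum ≈ 11.04615.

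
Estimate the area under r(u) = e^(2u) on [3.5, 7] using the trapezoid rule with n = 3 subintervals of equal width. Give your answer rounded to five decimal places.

Δu = (7 − 3.5)/3 = 7/6.
r(3.5) ≈ 1096.63316, r(14/3) ≈ 11308.76461, r(35/6) ≈ 116618.90400, r(7) ≈ 1202604.28416.
T_3 = (Δu/2)·[r(u_0) + 2r(u_1) + 2r(u_2) + r(u_3)].
Sum ≈ 851407.81515.

851407.81515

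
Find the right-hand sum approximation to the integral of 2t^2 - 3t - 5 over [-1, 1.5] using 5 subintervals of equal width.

-12.5

Δt = (1.5 − (-1))/5 = 0.5.
Right endpoints: -0.5, 0, 0.5, 1, 1.5.
f(-0.5) = -3, f(0) = -5, f(0.5) = -6, f(1) = -6, f(1.5) = -5.
Sum = Δt · [f(-0.5) + f(0) + f(0.5) + f(1) + f(1.5)].
Sum = -12.5.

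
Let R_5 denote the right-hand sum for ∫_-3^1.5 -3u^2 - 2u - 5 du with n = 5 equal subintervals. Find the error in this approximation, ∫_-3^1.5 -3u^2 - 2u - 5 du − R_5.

Exact integral: ∫_-3^1.5 f(u) du = -46.125.
R_5 = -42.885.
Error = -46.125 − (-42.885) = -3.24.

-3.24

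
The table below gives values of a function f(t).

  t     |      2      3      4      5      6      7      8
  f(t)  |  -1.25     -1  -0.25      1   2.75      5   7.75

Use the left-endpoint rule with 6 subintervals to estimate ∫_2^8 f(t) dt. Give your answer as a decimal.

6.25

Δt = 1.
Sum = 1·[(-1.25) + (-1) + (-0.25) + 1 + 2.75 + 5] = 6.25.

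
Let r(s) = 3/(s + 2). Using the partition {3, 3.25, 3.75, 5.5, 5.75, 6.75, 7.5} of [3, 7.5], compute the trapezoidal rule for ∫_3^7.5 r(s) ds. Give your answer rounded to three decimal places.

1.937

Subinterval widths: 0.25, 0.5, 1.75, 0.25, 1, 0.75.
r(3) = 0.6, r(3.25) = 4/7, r(3.75) = 12/23, r(5.5) = 0.4, r(5.75) = 12/31, r(6.75) = 12/35, r(7.5) = 6/19.
On each subinterval the trapezoid contributes (Δs_i/2)·[r(s_{i-1}) + r(s_i)].
Sum ≈ 1.937.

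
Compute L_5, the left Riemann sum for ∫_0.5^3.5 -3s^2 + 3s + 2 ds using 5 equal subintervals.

Δs = (3.5 − 0.5)/5 = 0.6.
Left endpoints: 0.5, 1.1, 1.7, 2.3, 2.9.
f(0.5) = 2.75, f(1.1) = 1.67, f(1.7) = -1.57, f(2.3) = -6.97, f(2.9) = -14.53.
Sum = Δs · [f(0.5) + f(1.1) + f(1.7) + f(2.3) + f(2.9)].
Sum = -11.19.

-11.19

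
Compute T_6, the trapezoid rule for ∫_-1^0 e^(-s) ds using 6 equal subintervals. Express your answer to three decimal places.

1.722

Δs = (0 − (-1))/6 = 1/6.
f(-1) ≈ 2.718, f(-5/6) ≈ 2.301, f(-2/3) ≈ 1.948, f(-0.5) ≈ 1.649, f(-1/3) ≈ 1.396, f(-1/6) ≈ 1.181, f(0) ≈ 1.000.
T_6 = (Δs/2)·[f(s_0) + 2f(s_1) + ... + 2f(s_{5}) + f(s_6)].
Sum ≈ 1.722.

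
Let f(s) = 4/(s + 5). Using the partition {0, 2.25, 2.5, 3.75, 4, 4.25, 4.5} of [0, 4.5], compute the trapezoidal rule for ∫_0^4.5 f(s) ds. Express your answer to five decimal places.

Subinterval widths: 2.25, 0.25, 1.25, 0.25, 0.25, 0.25.
f(0) = 0.8, f(2.25) = 16/29, f(2.5) = 8/15, f(3.75) = 16/35, f(4) = 4/9, f(4.25) = 16/37, f(4.5) = 8/19.
On each subinterval the trapezoid contributes (Δs_i/2)·[f(s_{i-1}) + f(s_i)].
Sum ≈ 2.60436.

2.60436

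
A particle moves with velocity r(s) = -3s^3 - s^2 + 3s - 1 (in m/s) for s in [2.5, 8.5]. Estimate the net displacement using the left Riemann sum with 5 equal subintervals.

Δs = (8.5 − 2.5)/5 = 1.2.
Left endpoints: 2.5, 3.7, 4.9, 6.1, 7.3.
r(2.5) = -46.625, r(3.7) = -155.549, r(4.9) = -363.257, r(6.1) = -700.853, r(7.3) = -1199.441.
Sum = Δs · [r(2.5) + r(3.7) + r(4.9) + r(6.1) + r(7.3)].
Sum = -2958.87.

-2958.87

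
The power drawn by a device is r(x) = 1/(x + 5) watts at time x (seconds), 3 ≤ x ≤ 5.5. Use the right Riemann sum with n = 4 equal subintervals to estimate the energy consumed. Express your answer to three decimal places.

Δx = (5.5 − 3)/4 = 0.625.
Right endpoints: 3.625, 4.25, 4.875, 5.5.
r(3.625) = 8/69, r(4.25) = 4/37, r(4.875) = 8/79, r(5.5) = 2/21.
Sum = Δx · [r(3.625) + r(4.25) + r(4.875) + r(5.5)].
Sum ≈ 0.263.

0.263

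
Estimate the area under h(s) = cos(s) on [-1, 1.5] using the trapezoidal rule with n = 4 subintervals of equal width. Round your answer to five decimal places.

1.77871

Δs = (1.5 − (-1))/4 = 0.625.
h(-1) ≈ 0.54030, h(-0.375) ≈ 0.93051, h(0.25) ≈ 0.96891, h(0.875) ≈ 0.64100, h(1.5) ≈ 0.07074.
T_4 = (Δs/2)·[h(s_0) + 2h(s_1) + 2h(s_2) + 2h(s_3) + h(s_4)].
Sum ≈ 1.77871.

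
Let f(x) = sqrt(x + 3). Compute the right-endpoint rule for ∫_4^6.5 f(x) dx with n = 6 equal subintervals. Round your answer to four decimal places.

Δx = (6.5 − 4)/6 = 5/12.
Right endpoints: 53/12, 29/6, 5.25, 17/3, 73/12, 6.5.
f(53/12) ≈ 2.7234, f(29/6) ≈ 2.7988, f(5.25) ≈ 2.8723, f(17/3) ≈ 2.9439, f(73/12) ≈ 3.0139, f(6.5) ≈ 3.0822.
Sum = Δx · [f(53/12) + f(29/6) + f(5.25) + ...].
Sum ≈ 7.2643.

7.2643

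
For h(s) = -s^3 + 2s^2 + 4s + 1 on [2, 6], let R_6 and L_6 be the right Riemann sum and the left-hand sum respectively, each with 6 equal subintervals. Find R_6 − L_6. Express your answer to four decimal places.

-85.3333

R_6 ≈ -158.962963.
L_6 ≈ -73.629630.
R_6 − L_6 ≈ -85.3333.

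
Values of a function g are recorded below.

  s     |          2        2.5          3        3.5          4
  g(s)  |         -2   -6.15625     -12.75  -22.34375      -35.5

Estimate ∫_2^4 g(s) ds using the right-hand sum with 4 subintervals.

Δs = 0.5.
Sum = 0.5·[(-6.15625) + (-12.75) + (-22.34375) + (-35.5)] = -38.375.

-38.375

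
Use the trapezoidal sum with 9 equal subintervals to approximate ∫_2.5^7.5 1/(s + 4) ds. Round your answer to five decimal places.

0.57096

Δs = (7.5 − 2.5)/9 = 5/9.
f(2.5) = 2/13, f(55/18) = 18/127, f(65/18) = 18/137, f(25/6) = 6/49, f(85/18) = 18/157, f(95/18) = 18/167, f(35/6) = 6/59, f(115/18) = 18/187, f(125/18) = 18/197, f(7.5) = 2/23.
T_9 = (Δs/2)·[f(s_0) + 2f(s_1) + ... + 2f(s_{8}) + f(s_9)].
Sum ≈ 0.57096.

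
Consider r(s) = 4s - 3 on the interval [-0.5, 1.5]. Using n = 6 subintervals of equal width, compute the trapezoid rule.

-2

Δs = (1.5 − (-0.5))/6 = 1/3.
r(-0.5) = -5, r(-1/6) = -11/3, r(1/6) = -7/3, r(0.5) = -1, r(5/6) = 1/3, r(7/6) = 5/3, r(1.5) = 3.
T_6 = (Δs/2)·[r(s_0) + 2r(s_1) + ... + 2r(s_{5}) + r(s_6)].
Sum = -2.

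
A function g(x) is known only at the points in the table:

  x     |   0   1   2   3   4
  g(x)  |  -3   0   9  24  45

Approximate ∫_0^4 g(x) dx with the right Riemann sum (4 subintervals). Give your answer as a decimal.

Δx = 1.
Sum = 1·[0 + 9 + 24 + 45] = 78.

78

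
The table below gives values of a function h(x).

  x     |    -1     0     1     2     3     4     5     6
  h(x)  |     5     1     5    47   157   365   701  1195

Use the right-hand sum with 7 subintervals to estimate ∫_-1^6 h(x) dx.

2471

Δx = 1.
Sum = 1·[1 + 5 + 47 + 157 + 365 + 701 + 1195] = 2471.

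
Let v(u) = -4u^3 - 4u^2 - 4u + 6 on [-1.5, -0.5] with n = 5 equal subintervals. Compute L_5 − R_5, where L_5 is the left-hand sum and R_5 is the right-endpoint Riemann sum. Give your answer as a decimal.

1.8

L_5 = 11.62.
R_5 = 9.82.
L_5 − R_5 = 1.8.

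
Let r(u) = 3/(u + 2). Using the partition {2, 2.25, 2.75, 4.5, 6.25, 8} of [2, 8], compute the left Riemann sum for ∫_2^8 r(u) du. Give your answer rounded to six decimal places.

3.089760

Subinterval widths: 0.25, 0.5, 1.75, 1.75, 1.75.
Left endpoints: 2, 2.25, 2.75, 4.5, 6.25.
r(2) = 0.75, r(2.25) = 12/17, r(2.75) = 12/19, r(4.5) = 6/13, r(6.25) = 4/11.
Sum = Σ Δu_i · r(u_i).
Sum ≈ 3.089760.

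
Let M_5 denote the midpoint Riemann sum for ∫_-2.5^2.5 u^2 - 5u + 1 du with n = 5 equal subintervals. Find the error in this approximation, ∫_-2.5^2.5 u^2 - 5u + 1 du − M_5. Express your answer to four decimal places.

Exact integral: ∫_-2.5^2.5 f(u) du ≈ 15.416667.
M_5 = 15.
Error ≈ 15.416667 − 15 ≈ 0.4167.

0.4167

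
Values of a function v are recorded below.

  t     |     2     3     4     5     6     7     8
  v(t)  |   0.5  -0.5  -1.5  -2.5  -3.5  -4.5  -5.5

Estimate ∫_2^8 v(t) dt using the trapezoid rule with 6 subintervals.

-15

Δt = 1.
T_6 = (1/2)·[0.5 + 2·(-0.5) + 2·(-1.5) + 2·(-2.5) + 2·(-3.5) + 2·(-4.5) + (-5.5)] = -15.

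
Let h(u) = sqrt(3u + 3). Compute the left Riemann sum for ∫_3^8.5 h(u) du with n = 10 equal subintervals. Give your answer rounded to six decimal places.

Δu = (8.5 − 3)/10 = 0.55.
Left endpoints: 3, 3.55, 4.1, 4.65, 5.2, 5.75, 6.3, 6.85, 7.4, 7.95.
h(3) ≈ 3.464102, h(3.55) ≈ 3.694591, h(4.1) ≈ 3.911521, h(4.65) ≈ 4.117038, h(5.2) ≈ 4.312772, h(5.75) ≈ 4.500000, h(6.3) ≈ 4.679744, h(6.85) ≈ 4.852834, h(7.4) ≈ 5.019960, h(7.95) ≈ 5.181699.
Sum = Δu · [h(3) + h(3.55) + h(4.1) + ...].
Sum ≈ 24.053843.

24.053843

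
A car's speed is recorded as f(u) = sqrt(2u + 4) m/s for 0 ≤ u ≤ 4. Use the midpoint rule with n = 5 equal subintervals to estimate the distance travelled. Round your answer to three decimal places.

11.195

Δu = (4 − 0)/5 = 0.8.
Midpoints: 0.4, 1.2, 2, 2.8, 3.6.
f(0.4) ≈ 2.191, f(1.2) ≈ 2.530, f(2) ≈ 2.828, f(2.8) ≈ 3.098, f(3.6) ≈ 3.347.
Sum = Δu · [f(0.4) + f(1.2) + f(2) + f(2.8) + f(3.6)].
Sum ≈ 11.195.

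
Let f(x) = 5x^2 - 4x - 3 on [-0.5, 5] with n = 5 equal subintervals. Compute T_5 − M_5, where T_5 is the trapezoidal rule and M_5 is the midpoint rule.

8.31875

T_5 = 148.0875.
M_5 = 139.76875.
T_5 − M_5 = 8.31875.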